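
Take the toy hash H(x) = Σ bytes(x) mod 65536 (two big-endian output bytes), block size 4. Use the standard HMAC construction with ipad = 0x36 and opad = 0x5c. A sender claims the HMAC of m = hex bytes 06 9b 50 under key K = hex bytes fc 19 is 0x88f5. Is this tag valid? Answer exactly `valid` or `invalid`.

invalid

Key hex bytes fc 19 is 2 bytes ≤ B = 4; zero-pad to 4 bytes: K' = fc 19 00 00.
K' ⊕ ipad = ca 2f 36 36; K' ⊕ opad = a0 45 5c 5c.
Inner hash: sum = 202+47+54+54+6+155+80 = 598 → 02 56.
Outer hash (recomputed tag): sum = 160+69+92+92+2+86 = 501 → 01 f5.
Recomputed tag = 01f5; claimed = 88f5 → mismatch.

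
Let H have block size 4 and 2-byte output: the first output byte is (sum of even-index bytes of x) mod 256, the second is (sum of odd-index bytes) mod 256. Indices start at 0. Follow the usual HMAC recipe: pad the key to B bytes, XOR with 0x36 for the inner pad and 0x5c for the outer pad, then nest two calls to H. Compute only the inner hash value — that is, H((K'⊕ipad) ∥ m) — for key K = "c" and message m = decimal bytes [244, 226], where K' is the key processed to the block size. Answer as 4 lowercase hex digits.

Key "c" = 63 is 1 byte ≤ B = 4; zero-pad to 4 bytes: K' = 63 00 00 00.
K' ⊕ ipad = 55 36 36 36.
Inner input = 55 36 36 36 ∥ f4 e2.
Inner hash: even-index sum = 383 mod 256 = 127; odd-index sum = 334 mod 256 = 78 → 7f 4e.

7f4e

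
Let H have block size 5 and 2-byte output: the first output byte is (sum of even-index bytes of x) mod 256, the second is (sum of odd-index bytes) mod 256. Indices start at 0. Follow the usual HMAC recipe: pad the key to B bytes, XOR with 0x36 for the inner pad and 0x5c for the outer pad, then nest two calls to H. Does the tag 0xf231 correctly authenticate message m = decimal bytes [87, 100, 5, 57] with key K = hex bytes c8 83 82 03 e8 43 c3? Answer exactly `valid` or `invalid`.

Key hex bytes c8 83 82 03 e8 43 c3 is 7 bytes > B = 5, so hash it first: H(key) = f5 c9, then zero-pad to 5 bytes: K' = f5 c9 00 00 00.
K' ⊕ ipad = c3 ff 36 36 36; K' ⊕ opad = a9 95 5c 5c 5c.
Inner hash: even-index sum = 460 mod 256 = 204; odd-index sum = 401 mod 256 = 145 → cc 91.
Outer hash (recomputed tag): even-index sum = 498 mod 256 = 242; odd-index sum = 445 mod 256 = 189 → f2 bd.
Recomputed tag = f2bd; claimed = f231 → mismatch.

invalid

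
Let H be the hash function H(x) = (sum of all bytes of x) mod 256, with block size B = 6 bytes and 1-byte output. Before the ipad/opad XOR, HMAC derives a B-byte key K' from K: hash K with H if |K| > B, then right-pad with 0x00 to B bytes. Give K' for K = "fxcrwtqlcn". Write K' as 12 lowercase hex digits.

4c0000000000

|K| = 10 > B = 6, so first hash the key.
H(K): sum = 102+120+99+114+119+116+113+108+99+110 = 1100; mod 256 = 76 → 4c.
Zero-pad H(K) = 4c to 6 bytes: K' = 4c 00 00 00 00 00.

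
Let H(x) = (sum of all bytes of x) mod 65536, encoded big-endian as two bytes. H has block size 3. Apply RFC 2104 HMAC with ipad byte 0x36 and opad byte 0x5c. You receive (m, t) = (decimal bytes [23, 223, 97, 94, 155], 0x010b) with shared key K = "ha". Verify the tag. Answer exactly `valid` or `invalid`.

valid

Key "ha" = 68 61 is 2 bytes ≤ B = 3; zero-pad to 3 bytes: K' = 68 61 00.
K' ⊕ ipad = 5e 57 36; K' ⊕ opad = 34 3d 5c.
Inner hash: sum = 94+87+54+23+223+97+94+155 = 827 → 03 3b.
Outer hash (recomputed tag): sum = 52+61+92+3+59 = 267 → 01 0b.
Recomputed tag = 010b; claimed = 010b → match.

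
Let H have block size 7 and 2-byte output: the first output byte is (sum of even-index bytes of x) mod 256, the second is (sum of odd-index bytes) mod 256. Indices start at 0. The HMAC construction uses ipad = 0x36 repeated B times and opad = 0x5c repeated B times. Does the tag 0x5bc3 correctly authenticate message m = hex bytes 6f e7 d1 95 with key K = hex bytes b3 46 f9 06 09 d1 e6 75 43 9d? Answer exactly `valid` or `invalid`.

Key hex bytes b3 46 f9 06 09 d1 e6 75 43 9d is 10 bytes > B = 7, so hash it first: H(key) = de 2f, then zero-pad to 7 bytes: K' = de 2f 00 00 00 00 00.
K' ⊕ ipad = e8 19 36 36 36 36 36; K' ⊕ opad = 82 73 5c 5c 5c 5c 5c.
Inner hash: even-index sum = 774 mod 256 = 6; odd-index sum = 453 mod 256 = 197 → 06 c5.
Outer hash (recomputed tag): even-index sum = 603 mod 256 = 91; odd-index sum = 305 mod 256 = 49 → 5b 31.
Recomputed tag = 5b31; claimed = 5bc3 → mismatch.

invalid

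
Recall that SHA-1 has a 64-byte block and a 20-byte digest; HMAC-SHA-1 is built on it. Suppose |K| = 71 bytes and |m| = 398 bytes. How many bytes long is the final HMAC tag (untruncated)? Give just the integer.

20

The tag is one SHA-1 digest: 20 bytes.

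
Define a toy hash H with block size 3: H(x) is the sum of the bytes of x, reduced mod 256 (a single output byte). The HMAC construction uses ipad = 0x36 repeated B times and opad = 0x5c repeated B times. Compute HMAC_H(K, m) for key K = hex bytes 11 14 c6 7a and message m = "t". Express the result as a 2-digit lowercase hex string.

24

Key hex bytes 11 14 c6 7a is 4 bytes > B = 3, so hash it first: H(key) = 65, then zero-pad to 3 bytes: K' = 65 00 00.
K' ⊕ ipad = 53 36 36.  K' ⊕ opad = 39 5c 5c.
Inner input = (K'⊕ipad) ∥ m = 53 36 36 ∥ 74.
Inner hash: sum = 83+54+54+116 = 307; mod 256 = 51 → 33.
Outer input = (K'⊕opad) ∥ inner = 39 5c 5c ∥ 33.
Outer hash (tag): sum = 57+92+92+51 = 292; mod 256 = 36 → 24.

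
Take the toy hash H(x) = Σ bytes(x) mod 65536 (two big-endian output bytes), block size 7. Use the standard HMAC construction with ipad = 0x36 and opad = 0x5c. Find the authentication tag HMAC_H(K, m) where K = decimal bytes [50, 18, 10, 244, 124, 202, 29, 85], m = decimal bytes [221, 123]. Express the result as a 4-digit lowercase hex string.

Key decimal bytes [50, 18, 10, 244, 124, 202, 29, 85] = 32 12 0a f4 7c ca 1d 55 is 8 bytes > B = 7, so hash it first: H(key) = 02 fa, then zero-pad to 7 bytes: K' = 02 fa 00 00 00 00 00.
K' ⊕ ipad = 34 cc 36 36 36 36 36.  K' ⊕ opad = 5e a6 5c 5c 5c 5c 5c.
Inner input = (K'⊕ipad) ∥ m = 34 cc 36 36 36 36 36 ∥ dd 7b.
Inner hash: sum = 52+204+54+54+54+54+54+221+123 = 870 → 03 66.
Outer input = (K'⊕opad) ∥ inner = 5e a6 5c 5c 5c 5c 5c ∥ 03 66.
Outer hash (tag): sum = 94+166+92+92+92+92+92+3+102 = 825 → 03 39.

0339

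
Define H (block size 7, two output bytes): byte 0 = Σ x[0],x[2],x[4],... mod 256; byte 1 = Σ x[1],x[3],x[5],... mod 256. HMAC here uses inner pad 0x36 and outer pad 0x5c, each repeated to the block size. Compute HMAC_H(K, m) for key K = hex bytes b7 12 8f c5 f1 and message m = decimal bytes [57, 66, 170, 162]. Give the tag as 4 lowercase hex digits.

Key hex bytes b7 12 8f c5 f1 is 5 bytes ≤ B = 7; zero-pad to 7 bytes: K' = b7 12 8f c5 f1 00 00.
K' ⊕ ipad = 81 24 b9 f3 c7 36 36.  K' ⊕ opad = eb 4e d3 99 ad 5c 5c.
Inner input = (K'⊕ipad) ∥ m = 81 24 b9 f3 c7 36 36 ∥ 39 42 aa a2.
Inner hash: even-index sum = 795 mod 256 = 27; odd-index sum = 560 mod 256 = 48 → 1b 30.
Outer input = (K'⊕opad) ∥ inner = eb 4e d3 99 ad 5c 5c ∥ 1b 30.
Outer hash (tag): even-index sum = 759 mod 256 = 247; odd-index sum = 350 mod 256 = 94 → f7 5e.

f75e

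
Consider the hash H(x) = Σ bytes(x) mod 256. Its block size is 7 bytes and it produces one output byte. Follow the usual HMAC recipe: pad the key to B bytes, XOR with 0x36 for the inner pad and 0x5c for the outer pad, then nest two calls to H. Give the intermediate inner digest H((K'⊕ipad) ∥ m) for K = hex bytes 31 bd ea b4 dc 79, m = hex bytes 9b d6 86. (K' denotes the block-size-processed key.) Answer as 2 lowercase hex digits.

Key hex bytes 31 bd ea b4 dc 79 is 6 bytes ≤ B = 7; zero-pad to 7 bytes: K' = 31 bd ea b4 dc 79 00.
K' ⊕ ipad = 07 8b dc 82 ea 4f 36.
Inner input = 07 8b dc 82 ea 4f 36 ∥ 9b d6 86.
Inner hash: sum = 7+139+220+130+234+79+54+155+214+134 = 1366; mod 256 = 86 → 56.

56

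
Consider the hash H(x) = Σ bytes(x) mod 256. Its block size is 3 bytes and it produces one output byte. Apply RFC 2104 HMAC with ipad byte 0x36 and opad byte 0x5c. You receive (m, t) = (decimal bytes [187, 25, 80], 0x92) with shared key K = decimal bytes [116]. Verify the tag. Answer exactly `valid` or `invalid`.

invalid

Key decimal bytes [116] = 74 is 1 byte ≤ B = 3; zero-pad to 3 bytes: K' = 74 00 00.
K' ⊕ ipad = 42 36 36; K' ⊕ opad = 28 5c 5c.
Inner hash: sum = 66+54+54+187+25+80 = 466; mod 256 = 210 → d2.
Outer hash (recomputed tag): sum = 40+92+92+210 = 434; mod 256 = 178 → b2.
Recomputed tag = b2; claimed = 92 → mismatch.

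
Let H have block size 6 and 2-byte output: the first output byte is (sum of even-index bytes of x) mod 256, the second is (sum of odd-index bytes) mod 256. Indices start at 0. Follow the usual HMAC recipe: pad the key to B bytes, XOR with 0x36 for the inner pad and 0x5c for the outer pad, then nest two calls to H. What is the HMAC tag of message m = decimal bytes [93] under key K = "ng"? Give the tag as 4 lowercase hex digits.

0bb0

Key "ng" = 6e 67 is 2 bytes ≤ B = 6; zero-pad to 6 bytes: K' = 6e 67 00 00 00 00.
K' ⊕ ipad = 58 51 36 36 36 36.  K' ⊕ opad = 32 3b 5c 5c 5c 5c.
Inner input = (K'⊕ipad) ∥ m = 58 51 36 36 36 36 ∥ 5d.
Inner hash: even-index sum = 289 mod 256 = 33; odd-index sum = 189 mod 256 = 189 → 21 bd.
Outer input = (K'⊕opad) ∥ inner = 32 3b 5c 5c 5c 5c ∥ 21 bd.
Outer hash (tag): even-index sum = 267 mod 256 = 11; odd-index sum = 432 mod 256 = 176 → 0b b0.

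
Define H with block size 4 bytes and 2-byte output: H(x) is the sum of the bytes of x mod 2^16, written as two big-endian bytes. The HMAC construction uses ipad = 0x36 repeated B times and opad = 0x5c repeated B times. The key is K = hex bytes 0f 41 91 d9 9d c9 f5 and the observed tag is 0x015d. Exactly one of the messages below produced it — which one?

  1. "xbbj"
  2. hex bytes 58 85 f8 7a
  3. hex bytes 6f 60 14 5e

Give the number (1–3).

3

Key hex bytes 0f 41 91 d9 9d c9 f5 is 7 bytes > B = 4, so hash it first: H(key) = 04 15, then zero-pad to 4 bytes: K' = 04 15 00 00.
K' ⊕ ipad = 32 23 36 36; K' ⊕ opad = 58 49 5c 5c.
m1: inner = H(32 23 36 36 78 62 62 6a) = 02 67; tag = H(58 49 5c 5c 02 67) = 01c2
m2: inner = H(32 23 36 36 58 85 f8 7a) = 03 10; tag = H(58 49 5c 5c 03 10) = 016c
m3: inner = H(32 23 36 36 6f 60 14 5e) = 02 02; tag = H(58 49 5c 5c 02 02) = 015d ← matches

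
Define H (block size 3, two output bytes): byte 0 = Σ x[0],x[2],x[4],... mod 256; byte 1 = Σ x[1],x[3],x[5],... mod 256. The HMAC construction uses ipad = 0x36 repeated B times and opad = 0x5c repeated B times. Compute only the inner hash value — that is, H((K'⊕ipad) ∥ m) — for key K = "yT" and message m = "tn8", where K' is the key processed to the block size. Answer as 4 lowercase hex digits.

f30e

Key "yT" = 79 54 is 2 bytes ≤ B = 3; zero-pad to 3 bytes: K' = 79 54 00.
K' ⊕ ipad = 4f 62 36.
Inner input = 4f 62 36 ∥ 74 6e 38.
Inner hash: even-index sum = 243 mod 256 = 243; odd-index sum = 270 mod 256 = 14 → f3 0e.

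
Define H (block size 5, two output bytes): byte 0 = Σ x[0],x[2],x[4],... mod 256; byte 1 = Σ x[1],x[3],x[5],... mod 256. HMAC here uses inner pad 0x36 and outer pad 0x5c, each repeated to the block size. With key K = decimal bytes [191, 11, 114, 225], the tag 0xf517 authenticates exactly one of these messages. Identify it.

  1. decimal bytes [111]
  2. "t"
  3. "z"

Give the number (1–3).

2

Key decimal bytes [191, 11, 114, 225] = bf 0b 72 e1 is 4 bytes ≤ B = 5; zero-pad to 5 bytes: K' = bf 0b 72 e1 00.
K' ⊕ ipad = 89 3d 44 d7 36; K' ⊕ opad = e3 57 2e bd 5c.
m1: inner = H(89 3d 44 d7 36 6f) = 03 83; tag = H(e3 57 2e bd 5c 03 83) = f017
m2: inner = H(89 3d 44 d7 36 74) = 03 88; tag = H(e3 57 2e bd 5c 03 88) = f517 ← matches
m3: inner = H(89 3d 44 d7 36 7a) = 03 8e; tag = H(e3 57 2e bd 5c 03 8e) = fb17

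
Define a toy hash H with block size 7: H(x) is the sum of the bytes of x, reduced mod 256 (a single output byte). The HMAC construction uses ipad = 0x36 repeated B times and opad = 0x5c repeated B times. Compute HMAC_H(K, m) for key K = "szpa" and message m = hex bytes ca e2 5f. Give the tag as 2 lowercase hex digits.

ad

Key "szpa" = 73 7a 70 61 is 4 bytes ≤ B = 7; zero-pad to 7 bytes: K' = 73 7a 70 61 00 00 00.
K' ⊕ ipad = 45 4c 46 57 36 36 36.  K' ⊕ opad = 2f 26 2c 3d 5c 5c 5c.
Inner input = (K'⊕ipad) ∥ m = 45 4c 46 57 36 36 36 ∥ ca e2 5f.
Inner hash: sum = 69+76+70+87+54+54+54+202+226+95 = 987; mod 256 = 219 → db.
Outer input = (K'⊕opad) ∥ inner = 2f 26 2c 3d 5c 5c 5c ∥ db.
Outer hash (tag): sum = 47+38+44+61+92+92+92+219 = 685; mod 256 = 173 → ad.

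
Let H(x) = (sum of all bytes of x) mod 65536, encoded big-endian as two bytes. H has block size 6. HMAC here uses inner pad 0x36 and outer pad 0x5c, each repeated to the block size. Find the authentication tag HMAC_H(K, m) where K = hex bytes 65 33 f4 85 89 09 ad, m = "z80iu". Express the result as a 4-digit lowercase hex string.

0211

Key hex bytes 65 33 f4 85 89 09 ad is 7 bytes > B = 6, so hash it first: H(key) = 03 50, then zero-pad to 6 bytes: K' = 03 50 00 00 00 00.
K' ⊕ ipad = 35 66 36 36 36 36.  K' ⊕ opad = 5f 0c 5c 5c 5c 5c.
Inner input = (K'⊕ipad) ∥ m = 35 66 36 36 36 36 ∥ 7a 38 30 69 75.
Inner hash: sum = 53+102+54+54+54+54+122+56+48+105+117 = 819 → 03 33.
Outer input = (K'⊕opad) ∥ inner = 5f 0c 5c 5c 5c 5c ∥ 03 33.
Outer hash (tag): sum = 95+12+92+92+92+92+3+51 = 529 → 02 11.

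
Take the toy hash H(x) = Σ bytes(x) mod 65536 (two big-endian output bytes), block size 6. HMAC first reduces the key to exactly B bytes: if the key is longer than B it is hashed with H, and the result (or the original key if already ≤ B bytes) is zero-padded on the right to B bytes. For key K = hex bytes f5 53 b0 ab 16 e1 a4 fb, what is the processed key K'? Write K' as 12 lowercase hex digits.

053900000000

|K| = 8 > B = 6, so first hash the key.
H(K): sum = 245+83+176+171+22+225+164+251 = 1337 → 05 39.
Zero-pad H(K) = 05 39 to 6 bytes: K' = 05 39 00 00 00 00.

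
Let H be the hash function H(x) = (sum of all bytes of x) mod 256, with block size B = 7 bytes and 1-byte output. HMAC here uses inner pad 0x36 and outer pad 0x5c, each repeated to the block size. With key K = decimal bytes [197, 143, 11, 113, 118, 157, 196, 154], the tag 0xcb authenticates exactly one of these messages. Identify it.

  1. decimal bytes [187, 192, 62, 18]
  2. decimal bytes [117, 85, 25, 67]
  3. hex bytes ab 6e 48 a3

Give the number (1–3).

1

Key decimal bytes [197, 143, 11, 113, 118, 157, 196, 154] = c5 8f 0b 71 76 9d c4 9a is 8 bytes > B = 7, so hash it first: H(key) = 41, then zero-pad to 7 bytes: K' = 41 00 00 00 00 00 00.
K' ⊕ ipad = 77 36 36 36 36 36 36; K' ⊕ opad = 1d 5c 5c 5c 5c 5c 5c.
m1: inner = H(77 36 36 36 36 36 36 bb c0 3e 12) = 86; tag = H(1d 5c 5c 5c 5c 5c 5c 86) = cb ← matches
m2: inner = H(77 36 36 36 36 36 36 75 55 19 43) = e1; tag = H(1d 5c 5c 5c 5c 5c 5c e1) = 26
m3: inner = H(77 36 36 36 36 36 36 ab 6e 48 a3) = bf; tag = H(1d 5c 5c 5c 5c 5c 5c bf) = 04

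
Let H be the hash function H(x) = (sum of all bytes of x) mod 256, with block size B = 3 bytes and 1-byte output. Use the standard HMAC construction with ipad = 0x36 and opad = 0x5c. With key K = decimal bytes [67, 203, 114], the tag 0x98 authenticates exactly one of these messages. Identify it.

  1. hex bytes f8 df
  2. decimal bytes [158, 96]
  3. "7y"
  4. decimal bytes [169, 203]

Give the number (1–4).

Key decimal bytes [67, 203, 114] = 43 cb 72 is exactly B = 3 bytes: K' = 43 cb 72.
K' ⊕ ipad = 75 fd 44; K' ⊕ opad = 1f 97 2e.
m1: inner = H(75 fd 44 f8 df) = 8d; tag = H(1f 97 2e 8d) = 71
m2: inner = H(75 fd 44 9e 60) = b4; tag = H(1f 97 2e b4) = 98 ← matches
m3: inner = H(75 fd 44 37 79) = 66; tag = H(1f 97 2e 66) = 4a
m4: inner = H(75 fd 44 a9 cb) = 2a; tag = H(1f 97 2e 2a) = 0e

2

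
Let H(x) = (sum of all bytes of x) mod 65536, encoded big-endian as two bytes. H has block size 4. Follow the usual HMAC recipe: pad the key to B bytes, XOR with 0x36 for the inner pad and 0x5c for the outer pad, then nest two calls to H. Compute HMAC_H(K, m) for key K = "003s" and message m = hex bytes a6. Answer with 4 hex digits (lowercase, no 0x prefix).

Key "003s" = 30 30 33 73 is exactly B = 4 bytes: K' = 30 30 33 73.
K' ⊕ ipad = 06 06 05 45.  K' ⊕ opad = 6c 6c 6f 2f.
Inner input = (K'⊕ipad) ∥ m = 06 06 05 45 ∥ a6.
Inner hash: sum = 6+6+5+69+166 = 252 → 00 fc.
Outer input = (K'⊕opad) ∥ inner = 6c 6c 6f 2f ∥ 00 fc.
Outer hash (tag): sum = 108+108+111+47+0+252 = 626 → 02 72.

0272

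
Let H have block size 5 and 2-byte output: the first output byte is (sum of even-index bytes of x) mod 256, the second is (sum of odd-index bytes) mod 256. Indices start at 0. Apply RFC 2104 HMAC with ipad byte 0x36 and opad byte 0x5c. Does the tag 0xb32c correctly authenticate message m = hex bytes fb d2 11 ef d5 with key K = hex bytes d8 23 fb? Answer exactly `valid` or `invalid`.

invalid

Key hex bytes d8 23 fb is 3 bytes ≤ B = 5; zero-pad to 5 bytes: K' = d8 23 fb 00 00.
K' ⊕ ipad = ee 15 cd 36 36; K' ⊕ opad = 84 7f a7 5c 5c.
Inner hash: even-index sum = 946 mod 256 = 178; odd-index sum = 556 mod 256 = 44 → b2 2c.
Outer hash (recomputed tag): even-index sum = 435 mod 256 = 179; odd-index sum = 397 mod 256 = 141 → b3 8d.
Recomputed tag = b38d; claimed = b32c → mismatch.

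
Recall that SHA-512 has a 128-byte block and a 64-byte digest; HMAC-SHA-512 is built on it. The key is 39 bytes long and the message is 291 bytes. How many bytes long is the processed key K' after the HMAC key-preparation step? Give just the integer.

128

Key is 39 ≤ 128 bytes, zero-padded: |K'| = 128.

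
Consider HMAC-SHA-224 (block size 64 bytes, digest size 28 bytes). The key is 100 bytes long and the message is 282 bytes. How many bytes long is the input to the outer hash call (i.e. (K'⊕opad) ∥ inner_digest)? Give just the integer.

Key is 100 > 64 bytes, so it is hashed to 28 bytes then zero-padded to 64: |K'| = 64.
Outer input = (K'⊕opad) ∥ H(inner) → 64 + 28 = 92 bytes.

92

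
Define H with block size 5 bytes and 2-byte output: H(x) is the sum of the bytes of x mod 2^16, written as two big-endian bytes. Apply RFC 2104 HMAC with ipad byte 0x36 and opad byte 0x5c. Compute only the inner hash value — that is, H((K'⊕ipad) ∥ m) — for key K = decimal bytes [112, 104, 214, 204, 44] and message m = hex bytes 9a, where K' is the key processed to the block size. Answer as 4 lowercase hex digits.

Key decimal bytes [112, 104, 214, 204, 44] = 70 68 d6 cc 2c is exactly B = 5 bytes: K' = 70 68 d6 cc 2c.
K' ⊕ ipad = 46 5e e0 fa 1a.
Inner input = 46 5e e0 fa 1a ∥ 9a.
Inner hash: sum = 70+94+224+250+26+154 = 818 → 03 32.

0332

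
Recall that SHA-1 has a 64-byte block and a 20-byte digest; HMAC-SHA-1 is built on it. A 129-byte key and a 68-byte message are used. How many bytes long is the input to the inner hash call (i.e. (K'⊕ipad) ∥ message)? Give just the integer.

Key is 129 > 64 bytes, so it is hashed to 20 bytes then zero-padded to 64: |K'| = 64.
Inner input = (K'⊕ipad) ∥ m → 64 + 68 = 132 bytes.

132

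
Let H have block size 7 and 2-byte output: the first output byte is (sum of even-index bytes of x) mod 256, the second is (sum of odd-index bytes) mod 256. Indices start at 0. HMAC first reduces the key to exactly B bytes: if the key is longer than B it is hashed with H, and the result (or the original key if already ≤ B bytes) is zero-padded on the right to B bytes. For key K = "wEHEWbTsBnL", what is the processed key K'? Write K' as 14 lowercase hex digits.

f8cd0000000000

|K| = 11 > B = 7, so first hash the key.
H(K): even-index sum = 504 mod 256 = 248; odd-index sum = 461 mod 256 = 205 → f8 cd.
Zero-pad H(K) = f8 cd to 7 bytes: K' = f8 cd 00 00 00 00 00.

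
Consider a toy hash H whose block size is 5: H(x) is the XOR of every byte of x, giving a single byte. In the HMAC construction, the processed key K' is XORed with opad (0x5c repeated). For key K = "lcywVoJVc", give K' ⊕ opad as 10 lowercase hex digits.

Key "lcywVoJVc" = 6c 63 79 77 56 6f 4a 56 63 is 9 bytes > B = 5, so hash it first: H(key) = 47, then zero-pad to 5 bytes: K' = 47 00 00 00 00.
XOR each byte with 0x5c: 47⊕5c=1b, 00⊕5c=5c, 00⊕5c=5c, 00⊕5c=5c, 00⊕5c=5c.

1b5c5c5c5c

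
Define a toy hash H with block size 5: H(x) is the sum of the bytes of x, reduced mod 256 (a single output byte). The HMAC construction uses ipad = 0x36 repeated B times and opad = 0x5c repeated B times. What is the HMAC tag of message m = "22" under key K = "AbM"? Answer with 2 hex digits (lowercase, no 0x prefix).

Key "AbM" = 41 62 4d is 3 bytes ≤ B = 5; zero-pad to 5 bytes: K' = 41 62 4d 00 00.
K' ⊕ ipad = 77 54 7b 36 36.  K' ⊕ opad = 1d 3e 11 5c 5c.
Inner input = (K'⊕ipad) ∥ m = 77 54 7b 36 36 ∥ 32 32.
Inner hash: sum = 119+84+123+54+54+50+50 = 534; mod 256 = 22 → 16.
Outer input = (K'⊕opad) ∥ inner = 1d 3e 11 5c 5c ∥ 16.
Outer hash (tag): sum = 29+62+17+92+92+22 = 314; mod 256 = 58 → 3a.

3a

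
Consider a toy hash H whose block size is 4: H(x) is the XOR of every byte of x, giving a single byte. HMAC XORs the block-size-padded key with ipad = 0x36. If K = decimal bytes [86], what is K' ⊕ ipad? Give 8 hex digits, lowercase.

60363636

Key decimal bytes [86] = 56 is 1 byte ≤ B = 4; zero-pad to 4 bytes: K' = 56 00 00 00.
XOR each byte with 0x36: 56⊕36=60, 00⊕36=36, 00⊕36=36, 00⊕36=36.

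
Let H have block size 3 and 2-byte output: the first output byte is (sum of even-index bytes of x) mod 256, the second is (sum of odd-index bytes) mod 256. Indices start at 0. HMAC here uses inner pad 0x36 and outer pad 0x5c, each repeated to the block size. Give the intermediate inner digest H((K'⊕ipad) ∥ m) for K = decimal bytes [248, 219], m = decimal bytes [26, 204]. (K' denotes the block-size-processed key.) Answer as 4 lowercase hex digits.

Key decimal bytes [248, 219] = f8 db is 2 bytes ≤ B = 3; zero-pad to 3 bytes: K' = f8 db 00.
K' ⊕ ipad = ce ed 36.
Inner input = ce ed 36 ∥ 1a cc.
Inner hash: even-index sum = 464 mod 256 = 208; odd-index sum = 263 mod 256 = 7 → d0 07.

d007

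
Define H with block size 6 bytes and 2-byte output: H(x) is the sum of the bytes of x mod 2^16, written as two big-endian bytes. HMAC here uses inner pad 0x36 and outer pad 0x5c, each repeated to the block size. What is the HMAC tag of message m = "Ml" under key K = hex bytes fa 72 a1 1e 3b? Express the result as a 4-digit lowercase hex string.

Key hex bytes fa 72 a1 1e 3b is 5 bytes ≤ B = 6; zero-pad to 6 bytes: K' = fa 72 a1 1e 3b 00.
K' ⊕ ipad = cc 44 97 28 0d 36.  K' ⊕ opad = a6 2e fd 42 67 5c.
Inner input = (K'⊕ipad) ∥ m = cc 44 97 28 0d 36 ∥ 4d 6c.
Inner hash: sum = 204+68+151+40+13+54+77+108 = 715 → 02 cb.
Outer input = (K'⊕opad) ∥ inner = a6 2e fd 42 67 5c ∥ 02 cb.
Outer hash (tag): sum = 166+46+253+66+103+92+2+203 = 931 → 03 a3.

03a3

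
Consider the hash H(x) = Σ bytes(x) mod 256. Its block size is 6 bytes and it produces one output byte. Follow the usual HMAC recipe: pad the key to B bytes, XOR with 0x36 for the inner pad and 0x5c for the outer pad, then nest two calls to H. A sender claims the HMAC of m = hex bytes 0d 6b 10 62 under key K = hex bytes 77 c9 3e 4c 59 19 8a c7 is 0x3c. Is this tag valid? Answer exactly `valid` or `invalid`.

Key hex bytes 77 c9 3e 4c 59 19 8a c7 is 8 bytes > B = 6, so hash it first: H(key) = 8d, then zero-pad to 6 bytes: K' = 8d 00 00 00 00 00.
K' ⊕ ipad = bb 36 36 36 36 36; K' ⊕ opad = d1 5c 5c 5c 5c 5c.
Inner hash: sum = 187+54+54+54+54+54+13+107+16+98 = 691; mod 256 = 179 → b3.
Outer hash (recomputed tag): sum = 209+92+92+92+92+92+179 = 848; mod 256 = 80 → 50.
Recomputed tag = 50; claimed = 3c → mismatch.

invalid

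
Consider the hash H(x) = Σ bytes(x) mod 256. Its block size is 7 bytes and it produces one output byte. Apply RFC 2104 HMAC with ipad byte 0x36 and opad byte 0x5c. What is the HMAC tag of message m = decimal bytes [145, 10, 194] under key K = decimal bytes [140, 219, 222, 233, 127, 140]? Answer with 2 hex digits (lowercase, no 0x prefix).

e1

Key decimal bytes [140, 219, 222, 233, 127, 140] = 8c db de e9 7f 8c is 6 bytes ≤ B = 7; zero-pad to 7 bytes: K' = 8c db de e9 7f 8c 00.
K' ⊕ ipad = ba ed e8 df 49 ba 36.  K' ⊕ opad = d0 87 82 b5 23 d0 5c.
Inner input = (K'⊕ipad) ∥ m = ba ed e8 df 49 ba 36 ∥ 91 0a c2.
Inner hash: sum = 186+237+232+223+73+186+54+145+10+194 = 1540; mod 256 = 4 → 04.
Outer input = (K'⊕opad) ∥ inner = d0 87 82 b5 23 d0 5c ∥ 04.
Outer hash (tag): sum = 208+135+130+181+35+208+92+4 = 993; mod 256 = 225 → e1.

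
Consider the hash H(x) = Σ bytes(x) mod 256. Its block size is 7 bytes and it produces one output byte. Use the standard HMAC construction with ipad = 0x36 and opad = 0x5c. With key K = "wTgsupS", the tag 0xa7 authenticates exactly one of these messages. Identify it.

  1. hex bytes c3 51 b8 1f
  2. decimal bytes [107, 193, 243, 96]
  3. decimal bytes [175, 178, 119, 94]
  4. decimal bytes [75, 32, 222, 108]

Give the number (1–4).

2

Key "wTgsupS" = 77 54 67 73 75 70 53 is exactly B = 7 bytes: K' = 77 54 67 73 75 70 53.
K' ⊕ ipad = 41 62 51 45 43 46 65; K' ⊕ opad = 2b 08 3b 2f 29 2c 0f.
m1: inner = H(41 62 51 45 43 46 65 c3 51 b8 1f) = 12; tag = H(2b 08 3b 2f 29 2c 0f 12) = 13
m2: inner = H(41 62 51 45 43 46 65 6b c1 f3 60) = a6; tag = H(2b 08 3b 2f 29 2c 0f a6) = a7 ← matches
m3: inner = H(41 62 51 45 43 46 65 af b2 77 5e) = 5d; tag = H(2b 08 3b 2f 29 2c 0f 5d) = 5e
m4: inner = H(41 62 51 45 43 46 65 4b 20 de 6c) = dc; tag = H(2b 08 3b 2f 29 2c 0f dc) = dd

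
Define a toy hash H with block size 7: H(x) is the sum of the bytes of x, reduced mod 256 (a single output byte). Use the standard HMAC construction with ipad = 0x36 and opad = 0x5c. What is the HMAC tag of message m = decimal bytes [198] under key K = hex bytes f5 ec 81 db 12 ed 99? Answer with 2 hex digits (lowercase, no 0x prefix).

36

Key hex bytes f5 ec 81 db 12 ed 99 is exactly B = 7 bytes: K' = f5 ec 81 db 12 ed 99.
K' ⊕ ipad = c3 da b7 ed 24 db af.  K' ⊕ opad = a9 b0 dd 87 4e b1 c5.
Inner input = (K'⊕ipad) ∥ m = c3 da b7 ed 24 db af ∥ c6.
Inner hash: sum = 195+218+183+237+36+219+175+198 = 1461; mod 256 = 181 → b5.
Outer input = (K'⊕opad) ∥ inner = a9 b0 dd 87 4e b1 c5 ∥ b5.
Outer hash (tag): sum = 169+176+221+135+78+177+197+181 = 1334; mod 256 = 54 → 36.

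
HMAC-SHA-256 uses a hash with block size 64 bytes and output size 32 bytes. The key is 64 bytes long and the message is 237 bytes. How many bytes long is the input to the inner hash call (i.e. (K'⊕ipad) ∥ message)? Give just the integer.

301

Key is 64 ≤ 64 bytes, zero-padded: |K'| = 64.
Inner input = (K'⊕ipad) ∥ m → 64 + 237 = 301 bytes.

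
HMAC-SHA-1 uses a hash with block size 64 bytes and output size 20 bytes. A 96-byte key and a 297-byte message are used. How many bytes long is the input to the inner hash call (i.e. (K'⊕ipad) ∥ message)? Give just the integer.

361

Key is 96 > 64 bytes, so it is hashed to 20 bytes then zero-padded to 64: |K'| = 64.
Inner input = (K'⊕ipad) ∥ m → 64 + 297 = 361 bytes.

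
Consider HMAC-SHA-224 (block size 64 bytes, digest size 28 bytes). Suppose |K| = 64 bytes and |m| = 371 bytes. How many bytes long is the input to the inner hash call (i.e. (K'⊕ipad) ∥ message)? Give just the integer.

Key is 64 ≤ 64 bytes, zero-padded: |K'| = 64.
Inner input = (K'⊕ipad) ∥ m → 64 + 371 = 435 bytes.

435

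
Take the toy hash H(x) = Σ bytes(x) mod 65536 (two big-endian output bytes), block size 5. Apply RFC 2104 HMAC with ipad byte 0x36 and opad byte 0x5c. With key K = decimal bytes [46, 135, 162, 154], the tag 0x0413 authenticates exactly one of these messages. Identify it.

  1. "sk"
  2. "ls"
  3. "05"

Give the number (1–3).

3

Key decimal bytes [46, 135, 162, 154] = 2e 87 a2 9a is 4 bytes ≤ B = 5; zero-pad to 5 bytes: K' = 2e 87 a2 9a 00.
K' ⊕ ipad = 18 b1 94 ac 36; K' ⊕ opad = 72 db fe c6 5c.
m1: inner = H(18 b1 94 ac 36 73 6b) = 03 1d; tag = H(72 db fe c6 5c 03 1d) = 038d
m2: inner = H(18 b1 94 ac 36 6c 73) = 03 1e; tag = H(72 db fe c6 5c 03 1e) = 038e
m3: inner = H(18 b1 94 ac 36 30 35) = 02 a4; tag = H(72 db fe c6 5c 02 a4) = 0413 ← matches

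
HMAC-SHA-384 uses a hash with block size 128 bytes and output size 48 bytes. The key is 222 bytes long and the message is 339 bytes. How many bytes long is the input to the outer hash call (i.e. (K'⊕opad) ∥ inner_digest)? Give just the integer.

Key is 222 > 128 bytes, so it is hashed to 48 bytes then zero-padded to 128: |K'| = 128.
Outer input = (K'⊕opad) ∥ H(inner) → 128 + 48 = 176 bytes.

176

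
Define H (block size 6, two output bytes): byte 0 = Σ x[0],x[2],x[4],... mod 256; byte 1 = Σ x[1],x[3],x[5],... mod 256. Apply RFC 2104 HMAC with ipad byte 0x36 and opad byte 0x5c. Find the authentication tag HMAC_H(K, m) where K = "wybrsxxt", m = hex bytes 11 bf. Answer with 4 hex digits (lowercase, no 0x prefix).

bf4f

Key "wybrsxxt" = 77 79 62 72 73 78 78 74 is 8 bytes > B = 6, so hash it first: H(key) = c4 d7, then zero-pad to 6 bytes: K' = c4 d7 00 00 00 00.
K' ⊕ ipad = f2 e1 36 36 36 36.  K' ⊕ opad = 98 8b 5c 5c 5c 5c.
Inner input = (K'⊕ipad) ∥ m = f2 e1 36 36 36 36 ∥ 11 bf.
Inner hash: even-index sum = 367 mod 256 = 111; odd-index sum = 524 mod 256 = 12 → 6f 0c.
Outer input = (K'⊕opad) ∥ inner = 98 8b 5c 5c 5c 5c ∥ 6f 0c.
Outer hash (tag): even-index sum = 447 mod 256 = 191; odd-index sum = 335 mod 256 = 79 → bf 4f.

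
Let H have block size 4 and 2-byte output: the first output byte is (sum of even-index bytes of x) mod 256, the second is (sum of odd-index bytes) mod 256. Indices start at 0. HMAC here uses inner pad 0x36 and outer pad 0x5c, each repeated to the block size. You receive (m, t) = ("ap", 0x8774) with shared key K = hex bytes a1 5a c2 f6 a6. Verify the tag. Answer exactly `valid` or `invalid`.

Key hex bytes a1 5a c2 f6 a6 is 5 bytes > B = 4, so hash it first: H(key) = 09 50, then zero-pad to 4 bytes: K' = 09 50 00 00.
K' ⊕ ipad = 3f 66 36 36; K' ⊕ opad = 55 0c 5c 5c.
Inner hash: even-index sum = 214 mod 256 = 214; odd-index sum = 268 mod 256 = 12 → d6 0c.
Outer hash (recomputed tag): even-index sum = 391 mod 256 = 135; odd-index sum = 116 mod 256 = 116 → 87 74.
Recomputed tag = 8774; claimed = 8774 → match.

valid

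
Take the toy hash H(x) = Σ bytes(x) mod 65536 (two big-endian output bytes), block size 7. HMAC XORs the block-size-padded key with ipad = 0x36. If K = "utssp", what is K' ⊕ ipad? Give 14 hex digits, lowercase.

43424545463636

Key "utssp" = 75 74 73 73 70 is 5 bytes ≤ B = 7; zero-pad to 7 bytes: K' = 75 74 73 73 70 00 00.
XOR each byte with 0x36: 75⊕36=43, 74⊕36=42, 73⊕36=45, 73⊕36=45, 70⊕36=46, 00⊕36=36, 00⊕36=36.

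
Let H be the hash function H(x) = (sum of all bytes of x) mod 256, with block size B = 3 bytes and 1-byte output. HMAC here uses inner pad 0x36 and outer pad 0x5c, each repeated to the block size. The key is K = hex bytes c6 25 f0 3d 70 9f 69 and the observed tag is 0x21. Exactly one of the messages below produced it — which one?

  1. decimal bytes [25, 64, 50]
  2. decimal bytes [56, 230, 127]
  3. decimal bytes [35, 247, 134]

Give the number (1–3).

Key hex bytes c6 25 f0 3d 70 9f 69 is 7 bytes > B = 3, so hash it first: H(key) = 90, then zero-pad to 3 bytes: K' = 90 00 00.
K' ⊕ ipad = a6 36 36; K' ⊕ opad = cc 5c 5c.
m1: inner = H(a6 36 36 19 40 32) = 9d; tag = H(cc 5c 5c 9d) = 21 ← matches
m2: inner = H(a6 36 36 38 e6 7f) = af; tag = H(cc 5c 5c af) = 33
m3: inner = H(a6 36 36 23 f7 86) = b2; tag = H(cc 5c 5c b2) = 36

1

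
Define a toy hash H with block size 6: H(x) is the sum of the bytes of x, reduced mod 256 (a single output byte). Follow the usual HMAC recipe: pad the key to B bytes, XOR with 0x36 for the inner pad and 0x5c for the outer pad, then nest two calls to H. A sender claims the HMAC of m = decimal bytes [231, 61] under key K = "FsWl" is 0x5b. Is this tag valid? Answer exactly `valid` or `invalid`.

invalid

Key "FsWl" = 46 73 57 6c is 4 bytes ≤ B = 6; zero-pad to 6 bytes: K' = 46 73 57 6c 00 00.
K' ⊕ ipad = 70 45 61 5a 36 36; K' ⊕ opad = 1a 2f 0b 30 5c 5c.
Inner hash: sum = 112+69+97+90+54+54+231+61 = 768; mod 256 = 0 → 00.
Outer hash (recomputed tag): sum = 26+47+11+48+92+92+0 = 316; mod 256 = 60 → 3c.
Recomputed tag = 3c; claimed = 5b → mismatch.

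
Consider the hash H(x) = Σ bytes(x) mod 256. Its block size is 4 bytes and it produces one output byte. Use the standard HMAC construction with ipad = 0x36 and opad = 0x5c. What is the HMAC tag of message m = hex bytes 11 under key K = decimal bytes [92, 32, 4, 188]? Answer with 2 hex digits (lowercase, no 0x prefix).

Key decimal bytes [92, 32, 4, 188] = 5c 20 04 bc is exactly B = 4 bytes: K' = 5c 20 04 bc.
K' ⊕ ipad = 6a 16 32 8a.  K' ⊕ opad = 00 7c 58 e0.
Inner input = (K'⊕ipad) ∥ m = 6a 16 32 8a ∥ 11.
Inner hash: sum = 106+22+50+138+17 = 333; mod 256 = 77 → 4d.
Outer input = (K'⊕opad) ∥ inner = 00 7c 58 e0 ∥ 4d.
Outer hash (tag): sum = 0+124+88+224+77 = 513; mod 256 = 1 → 01.

01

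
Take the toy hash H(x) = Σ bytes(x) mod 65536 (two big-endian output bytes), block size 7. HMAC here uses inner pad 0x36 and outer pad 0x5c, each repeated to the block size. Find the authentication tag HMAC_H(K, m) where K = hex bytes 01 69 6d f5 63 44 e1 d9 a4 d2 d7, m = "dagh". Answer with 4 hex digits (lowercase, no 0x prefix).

026d

Key hex bytes 01 69 6d f5 63 44 e1 d9 a4 d2 d7 is 11 bytes > B = 7, so hash it first: H(key) = 06 7a, then zero-pad to 7 bytes: K' = 06 7a 00 00 00 00 00.
K' ⊕ ipad = 30 4c 36 36 36 36 36.  K' ⊕ opad = 5a 26 5c 5c 5c 5c 5c.
Inner input = (K'⊕ipad) ∥ m = 30 4c 36 36 36 36 36 ∥ 64 61 67 68.
Inner hash: sum = 48+76+54+54+54+54+54+100+97+103+104 = 798 → 03 1e.
Outer input = (K'⊕opad) ∥ inner = 5a 26 5c 5c 5c 5c 5c ∥ 03 1e.
Outer hash (tag): sum = 90+38+92+92+92+92+92+3+30 = 621 → 02 6d.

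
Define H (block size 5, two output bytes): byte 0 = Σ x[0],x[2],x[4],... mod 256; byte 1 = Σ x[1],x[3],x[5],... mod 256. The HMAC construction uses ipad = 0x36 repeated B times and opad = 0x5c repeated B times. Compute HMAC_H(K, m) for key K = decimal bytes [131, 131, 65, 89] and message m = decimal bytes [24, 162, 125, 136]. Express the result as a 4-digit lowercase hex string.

Key decimal bytes [131, 131, 65, 89] = 83 83 41 59 is 4 bytes ≤ B = 5; zero-pad to 5 bytes: K' = 83 83 41 59 00.
K' ⊕ ipad = b5 b5 77 6f 36.  K' ⊕ opad = df df 1d 05 5c.
Inner input = (K'⊕ipad) ∥ m = b5 b5 77 6f 36 ∥ 18 a2 7d 88.
Inner hash: even-index sum = 652 mod 256 = 140; odd-index sum = 441 mod 256 = 185 → 8c b9.
Outer input = (K'⊕opad) ∥ inner = df df 1d 05 5c ∥ 8c b9.
Outer hash (tag): even-index sum = 529 mod 256 = 17; odd-index sum = 368 mod 256 = 112 → 11 70.

1170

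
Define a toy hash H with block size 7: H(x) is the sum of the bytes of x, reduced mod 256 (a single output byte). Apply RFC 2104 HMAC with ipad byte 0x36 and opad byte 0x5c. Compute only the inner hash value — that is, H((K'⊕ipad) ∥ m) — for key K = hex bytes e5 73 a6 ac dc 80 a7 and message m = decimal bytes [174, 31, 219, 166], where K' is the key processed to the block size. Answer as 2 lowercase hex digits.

c1

Key hex bytes e5 73 a6 ac dc 80 a7 is exactly B = 7 bytes: K' = e5 73 a6 ac dc 80 a7.
K' ⊕ ipad = d3 45 90 9a ea b6 91.
Inner input = d3 45 90 9a ea b6 91 ∥ ae 1f db a6.
Inner hash: sum = 211+69+144+154+234+182+145+174+31+219+166 = 1729; mod 256 = 193 → c1.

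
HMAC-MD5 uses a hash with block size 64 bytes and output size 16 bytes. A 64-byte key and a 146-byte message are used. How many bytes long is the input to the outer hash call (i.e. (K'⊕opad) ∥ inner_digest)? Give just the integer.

80

Key is 64 ≤ 64 bytes, zero-padded: |K'| = 64.
Outer input = (K'⊕opad) ∥ H(inner) → 64 + 16 = 80 bytes.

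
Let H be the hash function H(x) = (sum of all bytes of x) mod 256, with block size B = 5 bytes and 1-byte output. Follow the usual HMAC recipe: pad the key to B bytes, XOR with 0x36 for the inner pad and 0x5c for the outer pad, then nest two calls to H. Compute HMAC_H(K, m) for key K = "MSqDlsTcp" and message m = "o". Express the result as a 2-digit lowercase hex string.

Key "MSqDlsTcp" = 4d 53 71 44 6c 73 54 63 70 is 9 bytes > B = 5, so hash it first: H(key) = 5b, then zero-pad to 5 bytes: K' = 5b 00 00 00 00.
K' ⊕ ipad = 6d 36 36 36 36.  K' ⊕ opad = 07 5c 5c 5c 5c.
Inner input = (K'⊕ipad) ∥ m = 6d 36 36 36 36 ∥ 6f.
Inner hash: sum = 109+54+54+54+54+111 = 436; mod 256 = 180 → b4.
Outer input = (K'⊕opad) ∥ inner = 07 5c 5c 5c 5c ∥ b4.
Outer hash (tag): sum = 7+92+92+92+92+180 = 555; mod 256 = 43 → 2b.

2b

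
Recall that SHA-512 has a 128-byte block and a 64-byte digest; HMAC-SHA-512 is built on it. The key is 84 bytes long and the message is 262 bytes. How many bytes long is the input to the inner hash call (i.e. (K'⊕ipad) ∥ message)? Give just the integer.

Key is 84 ≤ 128 bytes, zero-padded: |K'| = 128.
Inner input = (K'⊕ipad) ∥ m → 128 + 262 = 390 bytes.

390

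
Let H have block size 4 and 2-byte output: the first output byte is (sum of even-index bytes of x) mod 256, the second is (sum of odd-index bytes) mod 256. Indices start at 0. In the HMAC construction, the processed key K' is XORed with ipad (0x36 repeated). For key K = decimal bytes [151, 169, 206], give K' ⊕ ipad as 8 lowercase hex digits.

Key decimal bytes [151, 169, 206] = 97 a9 ce is 3 bytes ≤ B = 4; zero-pad to 4 bytes: K' = 97 a9 ce 00.
XOR each byte with 0x36: 97⊕36=a1, a9⊕36=9f, ce⊕36=f8, 00⊕36=36.

a19ff836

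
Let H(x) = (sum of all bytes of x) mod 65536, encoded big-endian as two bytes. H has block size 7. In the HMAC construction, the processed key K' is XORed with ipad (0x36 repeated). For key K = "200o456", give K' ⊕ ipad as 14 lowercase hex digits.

04060659020300

Key "200o456" = 32 30 30 6f 34 35 36 is exactly B = 7 bytes: K' = 32 30 30 6f 34 35 36.
XOR each byte with 0x36: 32⊕36=04, 30⊕36=06, 30⊕36=06, 6f⊕36=59, 34⊕36=02, 35⊕36=03, 36⊕36=00.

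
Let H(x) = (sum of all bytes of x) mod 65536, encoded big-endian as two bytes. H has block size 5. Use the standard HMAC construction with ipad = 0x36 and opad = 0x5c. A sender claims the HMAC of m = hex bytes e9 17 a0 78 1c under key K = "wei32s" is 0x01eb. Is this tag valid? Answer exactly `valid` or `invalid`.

Key "wei32s" = 77 65 69 33 32 73 is 6 bytes > B = 5, so hash it first: H(key) = 02 1d, then zero-pad to 5 bytes: K' = 02 1d 00 00 00.
K' ⊕ ipad = 34 2b 36 36 36; K' ⊕ opad = 5e 41 5c 5c 5c.
Inner hash: sum = 52+43+54+54+54+233+23+160+120+28 = 821 → 03 35.
Outer hash (recomputed tag): sum = 94+65+92+92+92+3+53 = 491 → 01 eb.
Recomputed tag = 01eb; claimed = 01eb → match.

valid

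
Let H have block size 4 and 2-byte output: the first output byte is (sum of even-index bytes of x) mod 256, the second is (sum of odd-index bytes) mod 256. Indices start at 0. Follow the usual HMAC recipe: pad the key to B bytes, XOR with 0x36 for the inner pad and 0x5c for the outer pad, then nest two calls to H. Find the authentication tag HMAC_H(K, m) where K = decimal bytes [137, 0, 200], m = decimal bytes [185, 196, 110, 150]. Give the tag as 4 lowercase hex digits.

4d7e

Key decimal bytes [137, 0, 200] = 89 00 c8 is 3 bytes ≤ B = 4; zero-pad to 4 bytes: K' = 89 00 c8 00.
K' ⊕ ipad = bf 36 fe 36.  K' ⊕ opad = d5 5c 94 5c.
Inner input = (K'⊕ipad) ∥ m = bf 36 fe 36 ∥ b9 c4 6e 96.
Inner hash: even-index sum = 740 mod 256 = 228; odd-index sum = 454 mod 256 = 198 → e4 c6.
Outer input = (K'⊕opad) ∥ inner = d5 5c 94 5c ∥ e4 c6.
Outer hash (tag): even-index sum = 589 mod 256 = 77; odd-index sum = 382 mod 256 = 126 → 4d 7e.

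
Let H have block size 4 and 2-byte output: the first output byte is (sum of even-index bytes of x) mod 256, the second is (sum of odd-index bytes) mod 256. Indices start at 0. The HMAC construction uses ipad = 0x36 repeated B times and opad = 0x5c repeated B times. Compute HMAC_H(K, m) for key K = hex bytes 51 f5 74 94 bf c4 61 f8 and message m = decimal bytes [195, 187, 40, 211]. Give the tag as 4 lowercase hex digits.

Key hex bytes 51 f5 74 94 bf c4 61 f8 is 8 bytes > B = 4, so hash it first: H(key) = e5 45, then zero-pad to 4 bytes: K' = e5 45 00 00.
K' ⊕ ipad = d3 73 36 36.  K' ⊕ opad = b9 19 5c 5c.
Inner input = (K'⊕ipad) ∥ m = d3 73 36 36 ∥ c3 bb 28 d3.
Inner hash: even-index sum = 500 mod 256 = 244; odd-index sum = 567 mod 256 = 55 → f4 37.
Outer input = (K'⊕opad) ∥ inner = b9 19 5c 5c ∥ f4 37.
Outer hash (tag): even-index sum = 521 mod 256 = 9; odd-index sum = 172 mod 256 = 172 → 09 ac.

09ac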